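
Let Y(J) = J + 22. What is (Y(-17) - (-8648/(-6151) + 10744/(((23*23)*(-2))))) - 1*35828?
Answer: -116535239037/3253879 ≈ -35814.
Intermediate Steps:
Y(J) = 22 + J
(Y(-17) - (-8648/(-6151) + 10744/(((23*23)*(-2))))) - 1*35828 = ((22 - 17) - (-8648/(-6151) + 10744/(((23*23)*(-2))))) - 1*35828 = (5 - (-8648*(-1/6151) + 10744/((529*(-2))))) - 35828 = (5 - (8648/6151 + 10744/(-1058))) - 35828 = (5 - (8648/6151 + 10744*(-1/1058))) - 35828 = (5 - (8648/6151 - 5372/529)) - 35828 = (5 - 1*(-28468380/3253879)) - 35828 = (5 + 28468380/3253879) - 35828 = 44737775/3253879 - 35828 = -116535239037/3253879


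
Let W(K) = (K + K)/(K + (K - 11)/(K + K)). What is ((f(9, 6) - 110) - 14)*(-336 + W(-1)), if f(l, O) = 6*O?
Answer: 148016/5 ≈ 29603.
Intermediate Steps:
W(K) = 2*K/(K + (-11 + K)/(2*K)) (W(K) = (2*K)/(K + (-11 + K)/((2*K))) = (2*K)/(K + (-11 + K)*(1/(2*K))) = (2*K)/(K + (-11 + K)/(2*K)) = 2*K/(K + (-11 + K)/(2*K)))
((f(9, 6) - 110) - 14)*(-336 + W(-1)) = ((6*6 - 110) - 14)*(-336 + 4*(-1)²/(-11 - 1 + 2*(-1)²)) = ((36 - 110) - 14)*(-336 + 4*1/(-11 - 1 + 2*1)) = (-74 - 14)*(-336 + 4*1/(-11 - 1 + 2)) = -88*(-336 + 4*1/(-10)) = -88*(-336 + 4*1*(-⅒)) = -88*(-336 - ⅖) = -88*(-1682/5) = 148016/5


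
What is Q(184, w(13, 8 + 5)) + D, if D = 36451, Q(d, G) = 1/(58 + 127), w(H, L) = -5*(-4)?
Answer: 6743436/185 ≈ 36451.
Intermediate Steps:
w(H, L) = 20
Q(d, G) = 1/185
Q(184, w(13, 8 + 5)) + D = 1/185 + 36451 = 6743436/185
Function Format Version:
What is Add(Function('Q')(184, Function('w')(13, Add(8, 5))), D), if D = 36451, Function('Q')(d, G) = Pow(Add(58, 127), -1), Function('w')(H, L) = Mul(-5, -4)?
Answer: Rational(6743436, 185) ≈ 36451.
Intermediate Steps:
Function('w')(H, L) = 20
Function('Q')(d, G) = Rational(1, 185) (Function('Q')(d, G) = Pow(185, -1) = Rational(1, 185))
Add(Function('Q')(184, Function('w')(13, Add(8, 5))), D) = Add(Rational(1, 185), 36451) = Rational(6743436, 185)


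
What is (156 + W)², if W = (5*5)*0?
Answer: 24336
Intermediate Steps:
W = 0 (W = 25*0 = 0)
(156 + W)² = (156 + 0)² = 156² = 24336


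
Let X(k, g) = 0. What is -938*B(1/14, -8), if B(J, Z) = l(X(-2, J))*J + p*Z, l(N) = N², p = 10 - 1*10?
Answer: 0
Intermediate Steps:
p = 0 (p = 10 - 10 = 0)
B(J, Z) = 0 (B(J, Z) = 0²*J + 0*Z = 0*J + 0 = 0 + 0 = 0)
-938*B(1/14, -8) = -938*0 = 0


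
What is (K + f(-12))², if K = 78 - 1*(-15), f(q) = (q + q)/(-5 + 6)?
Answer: 4761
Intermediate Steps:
f(q) = 2*q (f(q) = (2*q)/1 = (2*q)*1 = 2*q)
K = 93 (K = 78 + 15 = 93)
(K + f(-12))² = (93 + 2*(-12))² = (93 - 24)² = 69² = 4761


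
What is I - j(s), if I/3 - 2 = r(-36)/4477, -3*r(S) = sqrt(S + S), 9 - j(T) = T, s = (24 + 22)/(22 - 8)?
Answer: 2/7 - 6*I*sqrt(2)/4477 ≈ 0.28571 - 0.0018953*I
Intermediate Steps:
s = 23/7 (s = 46/14 = 46*(1/14) = 23/7 ≈ 3.2857)
j(T) = 9 - T
r(S) = -sqrt(2)*sqrt(S)/3 (r(S) = -sqrt(S + S)/3 = -sqrt(2)*sqrt(S)/3)
I = 6 - 6*I*sqrt(2)/4477 (I = 6 + 3*(-sqrt(2)*sqrt(-36)/3/4477) = 6 + 3*(-sqrt(2)*6*I/3*(1/4477)) = 6 + 3*(-2*I*sqrt(2)*(1/4477)) = 6 + 3*(-2*I*sqrt(2)/4477) = 6 - 6*I*sqrt(2)/4477 ≈ 6.0 - 0.0018953*I)
I - j(s) = (6 - 6*I*sqrt(2)/4477) - (9 - 1*23/7) = (6 - 6*I*sqrt(2)/4477) - (9 - 23/7) = (6 - 6*I*sqrt(2)/4477) - 1*40/7 = (6 - 6*I*sqrt(2)/4477) - 40/7 = 2/7 - 6*I*sqrt(2)/4477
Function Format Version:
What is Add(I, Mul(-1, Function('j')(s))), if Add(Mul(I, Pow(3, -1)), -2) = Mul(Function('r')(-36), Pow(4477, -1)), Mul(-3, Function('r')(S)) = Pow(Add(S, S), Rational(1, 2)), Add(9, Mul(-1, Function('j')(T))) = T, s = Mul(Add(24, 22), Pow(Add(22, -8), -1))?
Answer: Add(Rational(2, 7), Mul(Rational(-6, 4477), I, Pow(2, Rational(1, 2)))) ≈ Add(0.28571, Mul(-0.0018953, I))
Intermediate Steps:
s = Rational(23, 7) (s = Mul(46, Pow(14, -1)) = Mul(46, Rational(1, 14)) = Rational(23, 7) ≈ 3.2857)
Function('j')(T) = Add(9, Mul(-1, T))
Function('r')(S) = Mul(Rational(-1, 3), Pow(2, Rational(1, 2)), Pow(S, Rational(1, 2))) (Function('r')(S) = Mul(Rational(-1, 3), Pow(Add(S, S), Rational(1, 2))) = Mul(Rational(-1, 3), Pow(Mul(2, S), Rational(1, 2))) = Mul(Rational(-1, 3), Mul(Pow(2, Rational(1, 2)), Pow(S, Rational(1, 2)))) = Mul(Rational(-1, 3), Pow(2, Rational(1, 2)), Pow(S, Rational(1, 2))))
I = Add(6, Mul(Rational(-6, 4477), I, Pow(2, Rational(1, 2)))) (I = Add(6, Mul(3, Mul(Mul(Rational(-1, 3), Pow(2, Rational(1, 2)), Pow(-36, Rational(1, 2))), Pow(4477, -1)))) = Add(6, Mul(3, Mul(Mul(Rational(-1, 3), Pow(2, Rational(1, 2)), Mul(6, I)), Rational(1, 4477)))) = Add(6, Mul(3, Mul(Mul(-2, I, Pow(2, Rational(1, 2))), Rational(1, 4477)))) = Add(6, Mul(3, Mul(Rational(-2, 4477), I, Pow(2, Rational(1, 2))))) = Add(6, Mul(Rational(-6, 4477), I, Pow(2, Rational(1, 2)))) ≈ Add(6.0000, Mul(-0.0018953, I)))
Add(I, Mul(-1, Function('j')(s))) = Add(Add(6, Mul(Rational(-6, 4477), I, Pow(2, Rational(1, 2)))), Mul(-1, Add(9, Mul(-1, Rational(23, 7))))) = Add(Add(6, Mul(Rational(-6, 4477), I, Pow(2, Rational(1, 2)))), Mul(-1, Add(9, Rational(-23, 7)))) = Add(Add(6, Mul(Rational(-6, 4477), I, Pow(2, Rational(1, 2)))), Mul(-1, Rational(40, 7))) = Add(Add(6, Mul(Rational(-6, 4477), I, Pow(2, Rational(1, 2)))), Rational(-40, 7)) = Add(Rational(2, 7), Mul(Rational(-6, 4477), I, Pow(2, Rational(1, 2))))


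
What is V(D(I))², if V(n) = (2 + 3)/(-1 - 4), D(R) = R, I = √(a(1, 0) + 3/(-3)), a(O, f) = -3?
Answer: 1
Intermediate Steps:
I = 2*I (I = √(-3 + 3/(-3)) = √(-3 + 3*(-⅓)) = √(-3 - 1) = √(-4) = 2*I ≈ 2.0*I)
V(n) = -1 (V(n) = 5/(-5) = 5*(-⅕) = -1)
V(D(I))² = (-1)² = 1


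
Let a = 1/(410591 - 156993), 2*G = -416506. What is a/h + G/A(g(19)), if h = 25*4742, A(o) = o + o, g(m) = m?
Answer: -3130463563026831/571216815100 ≈ -5480.3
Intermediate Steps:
G = -208253 (G = (1/2)*(-416506) = -208253)
A(o) = 2*o
a = 1/253598 ≈ 3.9432e-6
h = 118550
a/h + G/A(g(19)) = (1/253598)/118550 - 208253/(2*19) = (1/253598)*(1/118550) - 208253/38 = 1/30064042900 - 208253*1/38 = 1/30064042900 - 208253/38 = -3130463563026831/571216815100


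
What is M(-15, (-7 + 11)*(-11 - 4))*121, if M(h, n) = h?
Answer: -1815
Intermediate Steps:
M(-15, (-7 + 11)*(-11 - 4))*121 = -15*121 = -1815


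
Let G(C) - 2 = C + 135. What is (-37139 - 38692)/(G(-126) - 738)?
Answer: 75831/727 ≈ 104.31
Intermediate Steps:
G(C) = 137 + C (G(C) = 2 + (C + 135) = 2 + (135 + C) = 137 + C)
(-37139 - 38692)/(G(-126) - 738) = (-37139 - 38692)/((137 - 126) - 738) = -75831/(11 - 738) = -75831/(-727) = -75831*(-1/727) = 75831/727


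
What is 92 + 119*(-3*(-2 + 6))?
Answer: -1336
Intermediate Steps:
92 + 119*(-3*(-2 + 6)) = 92 + 119*(-3*4) = 92 + 119*(-12) = 92 - 1428 = -1336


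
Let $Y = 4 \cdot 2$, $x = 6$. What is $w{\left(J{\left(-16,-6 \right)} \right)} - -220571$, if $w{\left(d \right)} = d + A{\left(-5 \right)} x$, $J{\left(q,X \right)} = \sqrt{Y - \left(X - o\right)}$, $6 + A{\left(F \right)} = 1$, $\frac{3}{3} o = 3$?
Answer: $220541 + \sqrt{17} \approx 2.2055 \cdot 10^{5}$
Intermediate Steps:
$o = 3$
$A{\left(F \right)} = -5$ ($A{\left(F \right)} = -6 + 1 = -5$)
$Y = 8$
$J{\left(q,X \right)} = \sqrt{11 - X}$ ($J{\left(q,X \right)} = \sqrt{8 - \left(-3 + X\right)} = \sqrt{11 - X}$)
$w{\left(d \right)} = -30 + d$ ($w{\left(d \right)} = d - 30 = -30 + d$)
$w{\left(J{\left(-16,-6 \right)} \right)} - -220571 = \left(-30 + \sqrt{11 - -6}\right) - -220571 = \left(-30 + \sqrt{11 + 6}\right) + 220571 = \left(-30 + \sqrt{17}\right) + 220571 = 220541 + \sqrt{17}$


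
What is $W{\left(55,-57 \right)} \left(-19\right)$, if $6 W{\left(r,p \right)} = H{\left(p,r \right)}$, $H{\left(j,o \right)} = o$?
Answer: $- \frac{1045}{6} \approx -174.17$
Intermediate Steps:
$W{\left(r,p \right)} = \frac{r}{6}$
$W{\left(55,-57 \right)} \left(-19\right) = \frac{1}{6} \cdot 55 \left(-19\right) = \frac{55}{6} \left(-19\right) = - \frac{1045}{6}$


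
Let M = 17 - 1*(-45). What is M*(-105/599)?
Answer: -6510/599 ≈ -10.868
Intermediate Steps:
M = 62 (M = 17 + 45 = 62)
M*(-105/599) = 62*(-105/599) = -6510/599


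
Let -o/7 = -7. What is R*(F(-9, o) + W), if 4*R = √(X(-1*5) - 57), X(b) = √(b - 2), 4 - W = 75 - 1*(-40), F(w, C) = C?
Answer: -31*√(-57 + I*√7)/2 ≈ -2.7152 - 117.05*I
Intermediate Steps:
o = 49 (o = -7*(-7) = 49)
W = -111 (W = 4 - (75 - 1*(-40)) = 4 - (75 + 40) = 4 - 1*115 = 4 - 115 = -111)
X(b) = √(-2 + b)
R = √(-57 + I*√7)/4 (R = √(√(-2 - 1*5) - 57)/4 = √(√(-2 - 5) - 57)/4 = √(√(-7) - 57)/4 = √(I*√7 - 57)/4 = √(-57 + I*√7)/4 ≈ 0.043793 + 1.888*I)
R*(F(-9, o) + W) = (√(-57 + I*√7)/4)*(49 - 111) = (√(-57 + I*√7)/4)*(-62) = -31*√(-57 + I*√7)/2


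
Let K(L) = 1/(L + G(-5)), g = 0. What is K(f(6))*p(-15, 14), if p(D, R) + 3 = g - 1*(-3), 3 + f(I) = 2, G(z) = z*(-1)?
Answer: 0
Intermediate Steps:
G(z) = -z
f(I) = -1 (f(I) = -3 + 2 = -1)
p(D, R) = 0 (p(D, R) = -3 + (0 - 1*(-3)) = -3 + (0 + 3) = -3 + 3 = 0)
K(L) = 1/(5 + L) (K(L) = 1/(L - 1*(-5)) = 1/(L + 5) = 1/(5 + L))
K(f(6))*p(-15, 14) = 0/(5 - 1) = 0/4 = (1/4)*0 = 0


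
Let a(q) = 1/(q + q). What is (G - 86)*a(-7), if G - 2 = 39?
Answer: 45/14 ≈ 3.2143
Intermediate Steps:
a(q) = 1/(2*q)
G = 41 (G = 2 + 39 = 41)
(G - 86)*a(-7) = (41 - 86)*((½)/(-7)) = -45*(-1)/(2*7) = -45*(-1/14) = 45/14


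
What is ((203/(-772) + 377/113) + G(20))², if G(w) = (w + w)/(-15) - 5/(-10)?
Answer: 56302272961/68491077264 ≈ 0.82204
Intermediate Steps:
G(w) = ½ - 2*w/15 (G(w) = (2*w)*(-1/15) - 5*(-⅒) = -2*w/15 + ½ = ½ - 2*w/15)
((203/(-772) + 377/113) + G(20))² = ((203/(-772) + 377/113) + (½ - 2/15*20))² = ((203*(-1/772) + 377*(1/113)) + (½ - 8/3))² = ((-203/772 + 377/113) - 13/6)² = (268105/87236 - 13/6)² = (237281/261708)² = 56302272961/68491077264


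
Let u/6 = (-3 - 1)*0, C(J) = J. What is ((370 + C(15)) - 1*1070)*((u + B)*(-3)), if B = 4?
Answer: 8220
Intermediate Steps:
u = 0 (u = 6*((-3 - 1)*0) = 6*(-4*0) = 6*0 = 0)
((370 + C(15)) - 1*1070)*((u + B)*(-3)) = ((370 + 15) - 1*1070)*((0 + 4)*(-3)) = (385 - 1070)*(4*(-3)) = -685*(-12) = 8220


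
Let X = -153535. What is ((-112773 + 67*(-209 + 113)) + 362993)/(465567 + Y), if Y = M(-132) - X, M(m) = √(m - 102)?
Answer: 75464819188/191643643319 - 365682*I*√26/191643643319 ≈ 0.39378 - 9.7296e-6*I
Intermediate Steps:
M(m) = √(-102 + m)
Y = 153535 + 3*I*√26 (Y = √(-102 - 132) - 1*(-153535) = √(-234) + 153535 = 3*I*√26 + 153535 = 153535 + 3*I*√26 ≈ 1.5354e+5 + 15.297*I)
((-112773 + 67*(-209 + 113)) + 362993)/(465567 + Y) = ((-112773 + 67*(-209 + 113)) + 362993)/(465567 + (153535 + 3*I*√26)) = ((-112773 + 67*(-96)) + 362993)/(619102 + 3*I*√26) = ((-112773 - 6432) + 362993)/(619102 + 3*I*√26) = (-119205 + 362993)/(619102 + 3*I*√26) = 243788/(619102 + 3*I*√26)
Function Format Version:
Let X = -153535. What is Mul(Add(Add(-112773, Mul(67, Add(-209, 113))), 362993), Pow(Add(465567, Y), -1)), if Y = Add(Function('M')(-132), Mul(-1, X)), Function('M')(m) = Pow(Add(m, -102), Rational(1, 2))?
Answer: Add(Rational(75464819188, 191643643319), Mul(Rational(-365682, 191643643319), I, Pow(26, Rational(1, 2)))) ≈ Add(0.39378, Mul(-9.7296e-6, I))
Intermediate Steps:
Function('M')(m) = Pow(Add(-102, m), Rational(1, 2))
Y = Add(153535, Mul(3, I, Pow(26, Rational(1, 2)))) (Y = Add(Pow(Add(-102, -132), Rational(1, 2)), Mul(-1, -153535)) = Add(Pow(-234, Rational(1, 2)), 153535) = Add(Mul(3, I, Pow(26, Rational(1, 2))), 153535) = Add(153535, Mul(3, I, Pow(26, Rational(1, 2)))) ≈ Add(1.5354e+5, Mul(15.297, I)))
Mul(Add(Add(-112773, Mul(67, Add(-209, 113))), 362993), Pow(Add(465567, Y), -1)) = Mul(Add(Add(-112773, Mul(67, Add(-209, 113))), 362993), Pow(Add(465567, Add(153535, Mul(3, I, Pow(26, Rational(1, 2))))), -1)) = Mul(Add(Add(-112773, Mul(67, -96)), 362993), Pow(Add(619102, Mul(3, I, Pow(26, Rational(1, 2)))), -1)) = Mul(Add(Add(-112773, -6432), 362993), Pow(Add(619102, Mul(3, I, Pow(26, Rational(1, 2)))), -1)) = Mul(Add(-119205, 362993), Pow(Add(619102, Mul(3, I, Pow(26, Rational(1, 2)))), -1)) = Mul(243788, Pow(Add(619102, Mul(3, I, Pow(26, Rational(1, 2)))), -1))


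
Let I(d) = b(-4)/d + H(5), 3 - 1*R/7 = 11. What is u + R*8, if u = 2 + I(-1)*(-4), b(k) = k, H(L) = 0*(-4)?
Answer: -462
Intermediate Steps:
H(L) = 0
R = -56 (R = 21 - 7*11 = 21 - 77 = -56)
I(d) = -4/d (I(d) = -4/d + 0 = -4/d)
u = -14 (u = 2 - 4/(-1)*(-4) = 2 - 4*(-1)*(-4) = 2 + 4*(-4) = 2 - 16 = -14)
u + R*8 = -14 - 56*8 = -14 - 448 = -462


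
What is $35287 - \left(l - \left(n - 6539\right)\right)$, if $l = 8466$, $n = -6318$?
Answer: $13964$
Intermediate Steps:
$35287 - \left(l - \left(n - 6539\right)\right) = 35287 - \left(8466 - \left(-6318 - 6539\right)\right) = 35287 - \left(8466 - -12857\right) = 35287 - \left(8466 + 12857\right) = 35287 - 21323 = 13964$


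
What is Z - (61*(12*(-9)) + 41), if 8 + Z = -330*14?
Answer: 1919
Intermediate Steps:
Z = -4628 (Z = -8 - 330*14 = -8 - 1*4620 = -8 - 4620 = -4628)
Z - (61*(12*(-9)) + 41) = -4628 - (61*(12*(-9)) + 41) = -4628 - (61*(-108) + 41) = -4628 - (-6588 + 41) = -4628 - 1*(-6547) = -4628 + 6547 = 1919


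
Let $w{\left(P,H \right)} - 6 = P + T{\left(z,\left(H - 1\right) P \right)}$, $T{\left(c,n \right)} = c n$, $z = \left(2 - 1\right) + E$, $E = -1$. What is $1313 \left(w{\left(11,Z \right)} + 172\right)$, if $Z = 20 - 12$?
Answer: $248157$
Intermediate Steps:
$z = 0$ ($z = \left(2 - 1\right) - 1 = 1 - 1 = 0$)
$Z = 8$
$w{\left(P,H \right)} = 6 + P$ ($w{\left(P,H \right)} = 6 + \left(P + 0 \left(H - 1\right) P\right) = 6 + \left(P + 0 \left(-1 + H\right) P\right) = 6 + \left(P + 0 P \left(-1 + H\right)\right) = 6 + \left(P + 0\right) = 6 + P$)
$1313 \left(w{\left(11,Z \right)} + 172\right) = 1313 \left(\left(6 + 11\right) + 172\right) = 1313 \left(17 + 172\right) = 1313 \cdot 189 = 248157$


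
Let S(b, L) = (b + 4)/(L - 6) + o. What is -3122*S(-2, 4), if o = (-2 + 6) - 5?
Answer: 6244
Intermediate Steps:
o = -1 (o = 4 - 5 = -1)
S(b, L) = -1 + (4 + b)/(-6 + L) (S(b, L) = (b + 4)/(L - 6) - 1 = (4 + b)/(-6 + L) - 1 = -1 + (4 + b)/(-6 + L))
-3122*S(-2, 4) = -3122*(10 - 2 - 1*4)/(-6 + 4) = -3122*(10 - 2 - 4)/(-2) = -(-1561)*4 = -3122*(-2) = 6244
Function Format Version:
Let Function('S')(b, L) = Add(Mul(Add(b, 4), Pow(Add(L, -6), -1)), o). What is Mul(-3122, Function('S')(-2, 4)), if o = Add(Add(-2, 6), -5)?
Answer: 6244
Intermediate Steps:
o = -1 (o = Add(4, -5) = -1)
Function('S')(b, L) = Add(-1, Mul(Pow(Add(-6, L), -1), Add(4, b))) (Function('S')(b, L) = Add(Mul(Add(b, 4), Pow(Add(L, -6), -1)), -1) = Add(Mul(Add(4, b), Pow(Add(-6, L), -1)), -1) = Add(Mul(Pow(Add(-6, L), -1), Add(4, b)), -1) = Add(-1, Mul(Pow(Add(-6, L), -1), Add(4, b))))
Mul(-3122, Function('S')(-2, 4)) = Mul(-3122, Mul(Pow(Add(-6, 4), -1), Add(10, -2, Mul(-1, 4)))) = Mul(-3122, Mul(Pow(-2, -1), Add(10, -2, -4))) = Mul(-3122, Mul(Rational(-1, 2), 4)) = Mul(-3122, -2) = 6244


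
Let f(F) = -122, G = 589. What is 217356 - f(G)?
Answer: 217478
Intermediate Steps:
217356 - f(G) = 217356 - 1*(-122) = 217356 + 122 = 217478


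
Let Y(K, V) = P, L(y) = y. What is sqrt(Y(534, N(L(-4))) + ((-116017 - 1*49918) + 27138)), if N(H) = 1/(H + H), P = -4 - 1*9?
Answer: I*sqrt(138810) ≈ 372.57*I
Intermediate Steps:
P = -13 (P = -4 - 9 = -13)
N(H) = 1/(2*H)
Y(K, V) = -13
sqrt(Y(534, N(L(-4))) + ((-116017 - 1*49918) + 27138)) = sqrt(-13 + ((-116017 - 1*49918) + 27138)) = sqrt(-13 + ((-116017 - 49918) + 27138)) = sqrt(-13 + (-165935 + 27138)) = sqrt(-13 - 138797) = sqrt(-138810) = I*sqrt(138810)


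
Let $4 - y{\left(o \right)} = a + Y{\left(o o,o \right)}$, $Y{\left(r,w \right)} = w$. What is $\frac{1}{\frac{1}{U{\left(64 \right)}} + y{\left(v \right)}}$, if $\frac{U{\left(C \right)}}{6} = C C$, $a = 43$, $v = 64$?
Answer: $- \frac{24576}{2531327} \approx -0.0097087$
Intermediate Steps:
$y{\left(o \right)} = -39 - o$ ($y{\left(o \right)} = 4 - \left(43 + o\right) = -39 - o$)
$U{\left(C \right)} = 6 C^{2}$ ($U{\left(C \right)} = 6 C C = 6 C^{2}$)
$\frac{1}{\frac{1}{U{\left(64 \right)}} + y{\left(v \right)}} = \frac{1}{\frac{1}{6 \cdot 64^{2}} - 103} = \frac{1}{\frac{1}{6 \cdot 4096} - 103} = \frac{1}{\frac{1}{24576} - 103} = \frac{1}{- \frac{2531327}{24576}} = - \frac{24576}{2531327}$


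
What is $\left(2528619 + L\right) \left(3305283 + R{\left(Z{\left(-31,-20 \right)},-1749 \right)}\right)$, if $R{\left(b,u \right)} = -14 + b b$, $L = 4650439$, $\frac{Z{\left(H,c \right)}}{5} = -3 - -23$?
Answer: $23800508436602$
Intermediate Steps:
$Z{\left(H,c \right)} = 100$ ($Z{\left(H,c \right)} = 5 \left(-3 - -23\right) = 5 \left(-3 + 23\right) = 5 \cdot 20 = 100$)
$R{\left(b,u \right)} = -14 + b^{2}$
$\left(2528619 + L\right) \left(3305283 + R{\left(Z{\left(-31,-20 \right)},-1749 \right)}\right) = \left(2528619 + 4650439\right) \left(3305283 - \left(14 - 100^{2}\right)\right) = 7179058 \left(3305283 + \left(-14 + 10000\right)\right) = 7179058 \left(3305283 + 9986\right) = 7179058 \cdot 3315269 = 23800508436602$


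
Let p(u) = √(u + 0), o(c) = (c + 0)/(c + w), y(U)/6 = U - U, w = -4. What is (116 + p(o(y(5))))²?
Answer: 13456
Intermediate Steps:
y(U) = 0 (y(U) = 6*(U - U) = 6*0 = 0)
o(c) = c/(-4 + c) (o(c) = (c + 0)/(c - 4) = c/(-4 + c))
p(u) = √u
(116 + p(o(y(5))))² = (116 + √(0/(-4 + 0)))² = (116 + √(0/(-4)))² = (116 + √(0*(-¼)))² = (116 + √0)² = (116 + 0)² = 116² = 13456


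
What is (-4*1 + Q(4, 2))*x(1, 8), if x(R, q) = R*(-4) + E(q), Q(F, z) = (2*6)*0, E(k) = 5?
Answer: -4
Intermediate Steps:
Q(F, z) = 0 (Q(F, z) = 12*0 = 0)
x(R, q) = 5 - 4*R (x(R, q) = R*(-4) + 5 = -4*R + 5 = 5 - 4*R)
(-4*1 + Q(4, 2))*x(1, 8) = (-4*1 + 0)*(5 - 4*1) = (-4 + 0)*(5 - 4) = -4*1 = -4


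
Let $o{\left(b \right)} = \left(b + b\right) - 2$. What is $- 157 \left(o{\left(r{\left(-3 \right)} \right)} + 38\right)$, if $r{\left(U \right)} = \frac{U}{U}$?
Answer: $-5966$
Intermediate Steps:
$r{\left(U \right)} = 1$
$o{\left(b \right)} = -2 + 2 b$ ($o{\left(b \right)} = 2 b - 2 = -2 + 2 b$)
$- 157 \left(o{\left(r{\left(-3 \right)} \right)} + 38\right) = - 157 \left(\left(-2 + 2 \cdot 1\right) + 38\right) = - 157 \left(\left(-2 + 2\right) + 38\right) = - 157 \left(0 + 38\right) = \left(-157\right) 38 = -5966$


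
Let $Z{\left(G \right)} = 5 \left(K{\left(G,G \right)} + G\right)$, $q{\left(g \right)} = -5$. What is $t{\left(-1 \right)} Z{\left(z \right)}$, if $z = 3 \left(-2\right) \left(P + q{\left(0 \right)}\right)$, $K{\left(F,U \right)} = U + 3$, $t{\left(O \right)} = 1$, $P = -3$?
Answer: $495$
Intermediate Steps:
$K{\left(F,U \right)} = 3 + U$
$z = 48$ ($z = 3 \left(-2\right) \left(-3 - 5\right) = \left(-6\right) \left(-8\right) = 48$)
$Z{\left(G \right)} = 15 + 10 G$ ($Z{\left(G \right)} = 5 \left(\left(3 + G\right) + G\right) = 5 \left(3 + 2 G\right) = 15 + 10 G$)
$t{\left(-1 \right)} Z{\left(z \right)} = 1 \left(15 + 10 \cdot 48\right) = 1 \left(15 + 480\right) = 1 \cdot 495 = 495$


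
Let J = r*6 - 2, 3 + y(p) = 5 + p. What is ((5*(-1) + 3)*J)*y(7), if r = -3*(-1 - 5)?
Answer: -1908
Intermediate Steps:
r = 18 (r = -3*(-6) = 18)
y(p) = 2 + p (y(p) = -3 + (5 + p) = 2 + p)
J = 106 (J = 18*6 - 2 = 108 - 2 = 106)
((5*(-1) + 3)*J)*y(7) = ((5*(-1) + 3)*106)*(2 + 7) = ((-5 + 3)*106)*9 = -2*106*9 = -212*9 = -1908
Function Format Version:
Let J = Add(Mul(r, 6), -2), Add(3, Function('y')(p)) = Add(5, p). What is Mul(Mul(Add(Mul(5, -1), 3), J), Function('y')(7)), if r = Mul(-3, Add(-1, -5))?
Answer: -1908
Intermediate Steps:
r = 18 (r = Mul(-3, -6) = 18)
Function('y')(p) = Add(2, p) (Function('y')(p) = Add(-3, Add(5, p)) = Add(2, p))
J = 106 (J = Add(Mul(18, 6), -2) = Add(108, -2) = 106)
Mul(Mul(Add(Mul(5, -1), 3), J), Function('y')(7)) = Mul(Mul(Add(Mul(5, -1), 3), 106), Add(2, 7)) = Mul(Mul(Add(-5, 3), 106), 9) = Mul(Mul(-2, 106), 9) = Mul(-212, 9) = -1908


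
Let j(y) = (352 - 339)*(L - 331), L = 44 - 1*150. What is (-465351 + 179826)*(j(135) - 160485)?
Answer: 47444547150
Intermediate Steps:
L = -106 (L = 44 - 150 = -106)
j(y) = -5681 (j(y) = (352 - 339)*(-106 - 331) = 13*(-437) = -5681)
(-465351 + 179826)*(j(135) - 160485) = (-465351 + 179826)*(-5681 - 160485) = -285525*(-166166) = 47444547150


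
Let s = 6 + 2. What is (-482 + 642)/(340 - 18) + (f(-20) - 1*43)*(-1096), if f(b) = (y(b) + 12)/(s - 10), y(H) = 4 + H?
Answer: 7234776/161 ≈ 44937.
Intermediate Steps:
s = 8
f(b) = -8 - b/2 (f(b) = ((4 + b) + 12)/(8 - 10) = (16 + b)/(-2) = (16 + b)*(-1/2) = -8 - b/2)
(-482 + 642)/(340 - 18) + (f(-20) - 1*43)*(-1096) = (-482 + 642)/(340 - 18) + ((-8 - 1/2*(-20)) - 1*43)*(-1096) = 160/322 + ((-8 + 10) - 43)*(-1096) = 160*(1/322) + (2 - 43)*(-1096) = 80/161 - 41*(-1096) = 80/161 + 44936 = 7234776/161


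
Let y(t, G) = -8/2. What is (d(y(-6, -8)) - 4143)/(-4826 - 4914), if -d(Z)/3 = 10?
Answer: 4173/9740 ≈ 0.42844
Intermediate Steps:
y(t, G) = -4 (y(t, G) = -8*½ = -4)
d(Z) = -30 (d(Z) = -3*10 = -30)
(d(y(-6, -8)) - 4143)/(-4826 - 4914) = (-30 - 4143)/(-4826 - 4914) = -4173/(-9740) = -4173*(-1/9740) = 4173/9740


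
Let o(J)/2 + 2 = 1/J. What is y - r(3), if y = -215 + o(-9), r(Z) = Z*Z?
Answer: -2054/9 ≈ -228.22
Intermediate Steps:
o(J) = -4 + 2/J
r(Z) = Z²
y = -1973/9 (y = -215 + (-4 + 2/(-9)) = -215 + (-4 + 2*(-⅑)) = -215 + (-4 - 2/9) = -215 - 38/9 = -1973/9 ≈ -219.22)
y - r(3) = -1973/9 - 1*3² = -1973/9 - 1*9 = -1973/9 - 9 = -2054/9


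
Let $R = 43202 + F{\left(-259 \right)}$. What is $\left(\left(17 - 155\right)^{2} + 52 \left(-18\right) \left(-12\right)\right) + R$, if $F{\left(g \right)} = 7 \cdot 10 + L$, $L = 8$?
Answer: $73556$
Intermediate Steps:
$F{\left(g \right)} = 78$ ($F{\left(g \right)} = 7 \cdot 10 + 8 = 70 + 8 = 78$)
$R = 43280$ ($R = 43202 + 78 = 43280$)
$\left(\left(17 - 155\right)^{2} + 52 \left(-18\right) \left(-12\right)\right) + R = \left(\left(17 - 155\right)^{2} + 52 \left(-18\right) \left(-12\right)\right) + 43280 = \left(\left(-138\right)^{2} - -11232\right) + 43280 = \left(19044 + 11232\right) + 43280 = 30276 + 43280 = 73556$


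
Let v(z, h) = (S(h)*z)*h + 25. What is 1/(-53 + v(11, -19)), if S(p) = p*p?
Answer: -1/75477 ≈ -1.3249e-5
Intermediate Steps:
S(p) = p²
v(z, h) = 25 + z*h³ (v(z, h) = (h²*z)*h + 25 = (z*h²)*h + 25 = z*h³ + 25 = 25 + z*h³)
1/(-53 + v(11, -19)) = 1/(-53 + (25 + 11*(-19)³)) = 1/(-53 + (25 + 11*(-6859))) = 1/(-53 + (25 - 75449)) = 1/(-53 - 75424) = 1/(-75477) = -1/75477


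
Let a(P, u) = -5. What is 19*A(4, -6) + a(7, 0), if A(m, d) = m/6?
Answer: 23/3 ≈ 7.6667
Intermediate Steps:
A(m, d) = m/6 (A(m, d) = m*(⅙) = m/6)
19*A(4, -6) + a(7, 0) = 19*((⅙)*4) - 5 = 19*(⅔) - 5 = 38/3 - 5 = 23/3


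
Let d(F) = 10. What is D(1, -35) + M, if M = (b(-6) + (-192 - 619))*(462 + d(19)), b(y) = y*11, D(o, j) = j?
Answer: -413979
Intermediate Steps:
b(y) = 11*y
M = -413944 (M = (11*(-6) + (-192 - 619))*(462 + 10) = (-66 - 811)*472 = -877*472 = -413944)
D(1, -35) + M = -35 - 413944 = -413979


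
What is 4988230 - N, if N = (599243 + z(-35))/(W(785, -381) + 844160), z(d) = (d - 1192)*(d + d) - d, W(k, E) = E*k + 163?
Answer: 1359885931786/272619 ≈ 4.9882e+6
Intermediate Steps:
W(k, E) = 163 + E*k
z(d) = -d + 2*d*(-1192 + d) (z(d) = (-1192 + d)*(2*d) - d = 2*d*(-1192 + d) - d = -d + 2*d*(-1192 + d))
N = 342584/272619 (N = (599243 - 35*(-2385 + 2*(-35)))/((163 - 381*785) + 844160) = (599243 - 35*(-2385 - 70))/((163 - 299085) + 844160) = (599243 - 35*(-2455))/(-298922 + 844160) = (599243 + 85925)/545238 = 685168*(1/545238) = 342584/272619 ≈ 1.2566)
4988230 - N = 4988230 - 1*342584/272619 = 4988230 - 342584/272619 = 1359885931786/272619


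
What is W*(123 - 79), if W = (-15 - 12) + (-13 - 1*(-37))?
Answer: -132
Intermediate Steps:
W = -3 (W = -27 + (-13 + 37) = -27 + 24 = -3)
W*(123 - 79) = -3*(123 - 79) = -3*44 = -132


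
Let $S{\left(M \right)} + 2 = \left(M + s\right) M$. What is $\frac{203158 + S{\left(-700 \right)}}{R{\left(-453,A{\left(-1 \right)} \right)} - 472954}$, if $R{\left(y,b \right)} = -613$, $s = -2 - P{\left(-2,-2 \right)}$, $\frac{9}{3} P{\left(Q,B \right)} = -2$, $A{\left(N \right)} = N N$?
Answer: $- \frac{2082268}{1420701} \approx -1.4657$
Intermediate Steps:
$A{\left(N \right)} = N^{2}$
$P{\left(Q,B \right)} = - \frac{2}{3}$ ($P{\left(Q,B \right)} = \frac{1}{3} \left(-2\right) = - \frac{2}{3}$)
$s = - \frac{4}{3}$ ($s = -2 - - \frac{2}{3} = -2 + \frac{2}{3} = - \frac{4}{3} \approx -1.3333$)
$S{\left(M \right)} = -2 + M \left(- \frac{4}{3} + M\right)$ ($S{\left(M \right)} = -2 + \left(M - \frac{4}{3}\right) M = -2 + \left(- \frac{4}{3} + M\right) M = -2 + M \left(- \frac{4}{3} + M\right)$)
$\frac{203158 + S{\left(-700 \right)}}{R{\left(-453,A{\left(-1 \right)} \right)} - 472954} = \frac{203158 - \left(- \frac{2794}{3} - 490000\right)}{-613 - 472954} = \frac{203158 + \left(-2 + 490000 + \frac{2800}{3}\right)}{-473567} = \left(203158 + \frac{1472794}{3}\right) \left(- \frac{1}{473567}\right) = \frac{2082268}{3} \left(- \frac{1}{473567}\right) = - \frac{2082268}{1420701}$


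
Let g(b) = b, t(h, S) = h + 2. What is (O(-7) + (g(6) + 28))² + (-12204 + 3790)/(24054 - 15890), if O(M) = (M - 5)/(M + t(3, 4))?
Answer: 6526993/4082 ≈ 1599.0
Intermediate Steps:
t(h, S) = 2 + h
O(M) = (-5 + M)/(5 + M) (O(M) = (M - 5)/(M + (2 + 3)) = (-5 + M)/(M + 5) = (-5 + M)/(5 + M))
(O(-7) + (g(6) + 28))² + (-12204 + 3790)/(24054 - 15890) = ((-5 - 7)/(5 - 7) + (6 + 28))² + (-12204 + 3790)/(24054 - 15890) = (-12/(-2) + 34)² - 8414/8164 = (-½*(-12) + 34)² - 8414*1/8164 = (6 + 34)² - 4207/4082 = 40² - 4207/4082 = 1600 - 4207/4082 = 6526993/4082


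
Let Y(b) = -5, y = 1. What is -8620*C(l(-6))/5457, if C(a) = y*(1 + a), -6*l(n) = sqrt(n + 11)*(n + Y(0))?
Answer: -8620/5457 - 47410*sqrt(5)/16371 ≈ -8.0552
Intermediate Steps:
l(n) = -sqrt(11 + n)*(-5 + n)/6 (l(n) = -sqrt(n + 11)*(n - 5)/6 = -sqrt(11 + n)*(-5 + n)/6)
C(a) = 1 + a (C(a) = 1*(1 + a) = 1 + a)
-8620*C(l(-6))/5457 = -(8620/5457 + 4310*sqrt(11 - 6)*(5 - 1*(-6))/16371) = -(8620/5457 + 4310*sqrt(5)*(5 + 6)/16371) = -(8620/5457 + 47410*sqrt(5)/16371) = -8620*(1/5457 + 11*sqrt(5)/32742) = -8620/5457 - 47410*sqrt(5)/16371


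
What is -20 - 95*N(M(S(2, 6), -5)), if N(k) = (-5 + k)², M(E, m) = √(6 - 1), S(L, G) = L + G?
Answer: -2870 + 950*√5 ≈ -745.74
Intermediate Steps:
S(L, G) = G + L
M(E, m) = √5
-20 - 95*N(M(S(2, 6), -5)) = -20 - 95*(-5 + √5)²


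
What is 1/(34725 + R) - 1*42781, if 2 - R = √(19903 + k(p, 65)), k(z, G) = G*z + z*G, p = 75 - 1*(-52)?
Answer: -51590810695869/1205928116 + √36413/1205928116 ≈ -42781.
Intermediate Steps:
p = 127 (p = 75 + 52 = 127)
k(z, G) = 2*G*z (k(z, G) = G*z + G*z = 2*G*z)
R = 2 - √36413 (R = 2 - √(19903 + 2*65*127) = 2 - √(19903 + 16510) = 2 - √36413 ≈ -188.82)
1/(34725 + R) - 1*42781 = 1/(34725 + (2 - √36413)) - 1*42781 = 1/(34727 - √36413) - 42781 = -42781 + 1/(34727 - √36413)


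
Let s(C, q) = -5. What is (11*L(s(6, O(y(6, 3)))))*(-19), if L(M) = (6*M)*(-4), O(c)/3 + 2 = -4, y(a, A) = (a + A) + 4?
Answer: -25080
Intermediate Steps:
y(a, A) = 4 + A + a (y(a, A) = (A + a) + 4 = 4 + A + a)
O(c) = -18 (O(c) = -6 + 3*(-4) = -6 - 12 = -18)
L(M) = -24*M
(11*L(s(6, O(y(6, 3)))))*(-19) = (11*(-24*(-5)))*(-19) = (11*120)*(-19) = 1320*(-19) = -25080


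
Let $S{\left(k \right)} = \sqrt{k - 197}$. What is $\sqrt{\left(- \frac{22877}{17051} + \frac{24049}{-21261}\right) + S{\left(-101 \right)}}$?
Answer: $\frac{\sqrt{-1124502717095004 + 454746369997089 i \sqrt{298}}}{21324783} \approx 2.7355 + 3.1553 i$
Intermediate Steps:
$S{\left(k \right)} = \sqrt{-197 + k}$
$\sqrt{\left(- \frac{22877}{17051} + \frac{24049}{-21261}\right) + S{\left(-101 \right)}} = \sqrt{\left(- \frac{22877}{17051} + \frac{24049}{-21261}\right) + \sqrt{-197 - 101}} = \sqrt{\left(\left(-22877\right) \frac{1}{17051} + 24049 \left(- \frac{1}{21261}\right)\right) + \sqrt{-298}} = \sqrt{\left(- \frac{22877}{17051} - \frac{24049}{21261}\right) + i \sqrt{298}} = \sqrt{- \frac{896447396}{362521311} + i \sqrt{298}}$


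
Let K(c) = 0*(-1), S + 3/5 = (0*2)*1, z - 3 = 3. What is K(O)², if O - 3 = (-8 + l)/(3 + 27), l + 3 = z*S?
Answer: 0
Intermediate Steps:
z = 6 (z = 3 + 3 = 6)
S = -⅗ (S = -⅗ + (0*2)*1 = -⅗ + 0*1 = -⅗ + 0 = -⅗ ≈ -0.60000)
l = -33/5 (l = -3 + 6*(-⅗) = -3 - 18/5 = -33/5 ≈ -6.6000)
O = 377/150 (O = 3 + (-8 - 33/5)/(3 + 27) = 3 - 73/5/30 = 3 - 73/5*1/30 = 3 - 73/150 = 377/150 ≈ 2.5133)
K(c) = 0
K(O)² = 0² = 0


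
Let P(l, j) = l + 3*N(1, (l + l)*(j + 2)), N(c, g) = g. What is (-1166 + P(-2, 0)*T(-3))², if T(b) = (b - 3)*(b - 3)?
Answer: 4418404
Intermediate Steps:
T(b) = (-3 + b)² (T(b) = (-3 + b)*(-3 + b) = (-3 + b)²)
P(l, j) = l + 6*l*(2 + j) (P(l, j) = l + 3*((l + l)*(j + 2)) = l + 3*((2*l)*(2 + j)) = l + 3*(2*l*(2 + j)) = l + 6*l*(2 + j))
(-1166 + P(-2, 0)*T(-3))² = (-1166 + (-2*(13 + 6*0))*(-3 - 3)²)² = (-1166 - 2*(13 + 0)*(-6)²)² = (-1166 - 2*13*36)² = (-1166 - 26*36)² = (-1166 - 936)² = (-2102)² = 4418404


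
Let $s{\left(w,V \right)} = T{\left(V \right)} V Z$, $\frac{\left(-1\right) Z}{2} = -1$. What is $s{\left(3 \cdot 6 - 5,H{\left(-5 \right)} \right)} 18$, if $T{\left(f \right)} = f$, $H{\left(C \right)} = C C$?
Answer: $22500$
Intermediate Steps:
$Z = 2$ ($Z = \left(-2\right) \left(-1\right) = 2$)
$H{\left(C \right)} = C^{2}$
$s{\left(w,V \right)} = 2 V^{2}$ ($s{\left(w,V \right)} = V V 2 = V^{2} \cdot 2 = 2 V^{2}$)
$s{\left(3 \cdot 6 - 5,H{\left(-5 \right)} \right)} 18 = 2 \left(\left(-5\right)^{2}\right)^{2} \cdot 18 = 2 \cdot 25^{2} \cdot 18 = 2 \cdot 625 \cdot 18 = 1250 \cdot 18 = 22500$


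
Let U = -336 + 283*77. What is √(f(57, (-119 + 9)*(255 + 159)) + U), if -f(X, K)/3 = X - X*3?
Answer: √21797 ≈ 147.64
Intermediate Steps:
f(X, K) = 6*X (f(X, K) = -3*(X - X*3) = -3*(X - 3*X) = -(-6)*X = 6*X)
U = 21455 (U = -336 + 21791 = 21455)
√(f(57, (-119 + 9)*(255 + 159)) + U) = √(6*57 + 21455) = √(342 + 21455) = √21797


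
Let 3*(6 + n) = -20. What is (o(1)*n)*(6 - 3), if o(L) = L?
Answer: -38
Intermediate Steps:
n = -38/3 (n = -6 + (1/3)*(-20) = -6 - 20/3 = -38/3 ≈ -12.667)
(o(1)*n)*(6 - 3) = (1*(-38/3))*(6 - 3) = -38/3*3 = -38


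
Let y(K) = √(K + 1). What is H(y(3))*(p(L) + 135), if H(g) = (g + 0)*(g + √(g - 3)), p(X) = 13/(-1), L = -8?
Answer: 488 + 244*I ≈ 488.0 + 244.0*I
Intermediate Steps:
p(X) = -13 (p(X) = 13*(-1) = -13)
y(K) = √(1 + K)
H(g) = g*(g + √(-3 + g))
H(y(3))*(p(L) + 135) = (√(1 + 3)*(√(1 + 3) + √(-3 + √(1 + 3))))*(-13 + 135) = (√4*(√4 + √(-3 + √4)))*122 = (2*(2 + √(-3 + 2)))*122 = (2*(2 + √(-1)))*122 = (2*(2 + I))*122 = (4 + 2*I)*122 = 488 + 244*I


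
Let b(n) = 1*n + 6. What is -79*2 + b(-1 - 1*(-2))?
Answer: -151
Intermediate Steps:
b(n) = 6 + n (b(n) = n + 6 = 6 + n)
-79*2 + b(-1 - 1*(-2)) = -79*2 + (6 + (-1 - 1*(-2))) = -158 + (6 + (-1 + 2)) = -158 + (6 + 1) = -158 + 7 = -151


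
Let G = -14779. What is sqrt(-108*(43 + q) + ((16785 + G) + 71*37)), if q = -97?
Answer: sqrt(10465) ≈ 102.30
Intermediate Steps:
sqrt(-108*(43 + q) + ((16785 + G) + 71*37)) = sqrt(-108*(43 - 97) + ((16785 - 14779) + 71*37)) = sqrt(-108*(-54) + (2006 + 2627)) = sqrt(5832 + 4633) = sqrt(10465)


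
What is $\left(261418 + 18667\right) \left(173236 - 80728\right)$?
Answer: $25910103180$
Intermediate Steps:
$\left(261418 + 18667\right) \left(173236 - 80728\right) = 280085 \left(173236 - 80728\right) = 280085 \cdot 92508 = 25910103180$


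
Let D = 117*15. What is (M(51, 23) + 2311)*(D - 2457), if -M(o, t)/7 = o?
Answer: -1371708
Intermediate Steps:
M(o, t) = -7*o
D = 1755
(M(51, 23) + 2311)*(D - 2457) = (-7*51 + 2311)*(1755 - 2457) = (-357 + 2311)*(-702) = 1954*(-702) = -1371708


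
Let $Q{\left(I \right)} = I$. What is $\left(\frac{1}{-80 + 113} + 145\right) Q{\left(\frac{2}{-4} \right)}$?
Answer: $- \frac{2393}{33} \approx -72.515$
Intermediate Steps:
$\left(\frac{1}{-80 + 113} + 145\right) Q{\left(\frac{2}{-4} \right)} = \left(\frac{1}{-80 + 113} + 145\right) \frac{2}{-4} = \left(\frac{1}{33} + 145\right) 2 \left(- \frac{1}{4}\right) = \left(\frac{1}{33} + 145\right) \left(- \frac{1}{2}\right) = \frac{4786}{33} \left(- \frac{1}{2}\right) = - \frac{2393}{33}$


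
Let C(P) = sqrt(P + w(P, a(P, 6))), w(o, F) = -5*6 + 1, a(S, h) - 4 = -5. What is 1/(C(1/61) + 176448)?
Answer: 1345416/237395962589 - I*sqrt(26962)/949583850356 ≈ 5.6674e-6 - 1.7292e-10*I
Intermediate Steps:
a(S, h) = -1 (a(S, h) = 4 - 5 = -1)
w(o, F) = -29 (w(o, F) = -30 + 1 = -29)
C(P) = sqrt(-29 + P) (C(P) = sqrt(P - 29) = sqrt(-29 + P))
1/(C(1/61) + 176448) = 1/(sqrt(-29 + 1/61) + 176448) = 1/(sqrt(-1768/61) + 176448) = 1/(2*I*sqrt(26962)/61 + 176448) = 1/(176448 + 2*I*sqrt(26962)/61)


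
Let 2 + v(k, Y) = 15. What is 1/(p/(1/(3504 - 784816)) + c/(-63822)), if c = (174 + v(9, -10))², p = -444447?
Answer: 5802/2014754795436949 ≈ 2.8798e-12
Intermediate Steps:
v(k, Y) = 13 (v(k, Y) = -2 + 15 = 13)
c = 34969 (c = (174 + 13)² = 187² = 34969)
1/(p/(1/(3504 - 784816)) + c/(-63822)) = 1/(-444447/(1/(3504 - 784816)) + 34969/(-63822)) = 1/(-444447/(1/(-781312)) + 34969*(-1/63822)) = 1/(-444447/(-1/781312) - 3179/5802) = 1/(-444447*(-781312) - 3179/5802) = 1/(347251774464 - 3179/5802) = 1/(2014754795436949/5802) = 5802/2014754795436949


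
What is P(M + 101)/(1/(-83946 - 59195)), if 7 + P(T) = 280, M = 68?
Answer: -39077493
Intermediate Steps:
P(T) = 273 (P(T) = -7 + 280 = 273)
P(M + 101)/(1/(-83946 - 59195)) = 273/(1/(-83946 - 59195)) = 273/(1/(-143141)) = 273/(-1/143141) = 273*(-143141) = -39077493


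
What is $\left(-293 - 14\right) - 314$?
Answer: $-621$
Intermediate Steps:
$\left(-293 - 14\right) - 314 = -307 - 314 = -621$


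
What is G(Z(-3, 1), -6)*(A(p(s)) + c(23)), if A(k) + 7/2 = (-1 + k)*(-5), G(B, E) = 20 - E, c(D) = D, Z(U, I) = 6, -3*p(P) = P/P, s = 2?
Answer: 2041/3 ≈ 680.33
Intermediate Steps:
p(P) = -1/3 (p(P) = -P/(3*P) = -1/3*1 = -1/3)
A(k) = 3/2 - 5*k (A(k) = -7/2 + (-1 + k)*(-5) = -7/2 + (5 - 5*k) = 3/2 - 5*k)
G(Z(-3, 1), -6)*(A(p(s)) + c(23)) = (20 - 1*(-6))*((3/2 - 5*(-1/3)) + 23) = (20 + 6)*((3/2 + 5/3) + 23) = 26*(19/6 + 23) = 26*(157/6) = 2041/3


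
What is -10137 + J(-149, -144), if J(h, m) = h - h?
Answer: -10137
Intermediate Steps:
J(h, m) = 0
-10137 + J(-149, -144) = -10137 + 0 = -10137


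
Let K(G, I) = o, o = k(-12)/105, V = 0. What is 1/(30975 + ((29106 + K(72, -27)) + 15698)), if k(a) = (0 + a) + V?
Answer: 35/2652261 ≈ 1.3196e-5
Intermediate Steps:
k(a) = a (k(a) = (0 + a) + 0 = a + 0 = a)
o = -4/35 (o = -12/105 = -12*1/105 = -4/35 ≈ -0.11429)
K(G, I) = -4/35
1/(30975 + ((29106 + K(72, -27)) + 15698)) = 1/(30975 + ((29106 - 4/35) + 15698)) = 1/(30975 + (1018706/35 + 15698)) = 1/(30975 + 1568136/35) = 1/(2652261/35) = 35/2652261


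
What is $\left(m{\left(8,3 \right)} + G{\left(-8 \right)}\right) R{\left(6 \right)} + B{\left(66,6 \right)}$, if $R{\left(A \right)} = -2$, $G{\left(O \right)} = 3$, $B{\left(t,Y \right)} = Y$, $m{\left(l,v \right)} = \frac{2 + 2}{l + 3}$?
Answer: $- \frac{8}{11} \approx -0.72727$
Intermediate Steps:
$m{\left(l,v \right)} = \frac{4}{3 + l}$
$\left(m{\left(8,3 \right)} + G{\left(-8 \right)}\right) R{\left(6 \right)} + B{\left(66,6 \right)} = \left(\frac{4}{3 + 8} + 3\right) \left(-2\right) + 6 = \left(\frac{4}{11} + 3\right) \left(-2\right) + 6 = \frac{37}{11} \left(-2\right) + 6 = - \frac{74}{11} + 6 = - \frac{8}{11}$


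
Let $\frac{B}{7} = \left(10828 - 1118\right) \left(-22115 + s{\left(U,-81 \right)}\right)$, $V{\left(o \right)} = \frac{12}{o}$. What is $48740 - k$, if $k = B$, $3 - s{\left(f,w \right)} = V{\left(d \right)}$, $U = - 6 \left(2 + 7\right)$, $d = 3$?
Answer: $1503273260$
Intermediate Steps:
$U = -54$ ($U = \left(-6\right) 9 = -54$)
$s{\left(f,w \right)} = -1$ ($s{\left(f,w \right)} = 3 - \frac{12}{3} = 3 - 12 \cdot \frac{1}{3} = 3 - 4 = -1$)
$B = -1503224520$ ($B = 7 \left(10828 - 1118\right) \left(-22115 - 1\right) = 7 \cdot 9710 \left(-22116\right) = 7 \left(-214746360\right) = -1503224520$)
$k = -1503224520$
$48740 - k = 48740 - -1503224520 = 48740 + 1503224520 = 1503273260$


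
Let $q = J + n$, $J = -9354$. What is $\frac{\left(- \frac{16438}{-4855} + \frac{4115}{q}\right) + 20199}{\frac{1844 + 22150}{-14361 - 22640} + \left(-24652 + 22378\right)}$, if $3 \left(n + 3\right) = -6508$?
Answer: $- \frac{62745143266618291}{7064792631750030} \approx -8.8814$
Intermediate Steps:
$n = - \frac{6517}{3}$ ($n = -3 + \frac{1}{3} \left(-6508\right) = -3 - \frac{6508}{3} = - \frac{6517}{3} \approx -2172.3$)
$q = - \frac{34579}{3}$ ($q = -9354 - \frac{6517}{3} = - \frac{34579}{3} \approx -11526.0$)
$\frac{\left(- \frac{16438}{-4855} + \frac{4115}{q}\right) + 20199}{\frac{1844 + 22150}{-14361 - 22640} + \left(-24652 + 22378\right)} = \frac{\left(- \frac{16438}{-4855} + \frac{4115}{- \frac{34579}{3}}\right) + 20199}{\frac{1844 + 22150}{-14361 - 22640} + \left(-24652 + 22378\right)} = \frac{\left(\left(-16438\right) \left(- \frac{1}{4855}\right) + 4115 \left(- \frac{3}{34579}\right)\right) + 20199}{\frac{23994}{-37001} - 2274} = \frac{\left(\frac{16438}{4855} - \frac{12345}{34579}\right) + 20199}{23994 \left(- \frac{1}{37001}\right) - 2274} = \frac{\frac{508474627}{167881045} + 20199}{- \frac{23994}{37001} - 2274} = \frac{3391537702582}{167881045 \left(- \frac{84164268}{37001}\right)} = \frac{3391537702582}{167881045} \left(- \frac{37001}{84164268}\right) = - \frac{62745143266618291}{7064792631750030}$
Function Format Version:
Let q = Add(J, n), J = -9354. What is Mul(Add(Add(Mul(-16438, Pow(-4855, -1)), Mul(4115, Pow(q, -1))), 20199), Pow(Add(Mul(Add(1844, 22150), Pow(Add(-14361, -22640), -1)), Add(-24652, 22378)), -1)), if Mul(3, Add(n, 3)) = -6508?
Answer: Rational(-62745143266618291, 7064792631750030) ≈ -8.8814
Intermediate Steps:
n = Rational(-6517, 3) (n = Add(-3, Mul(Rational(1, 3), -6508)) = Add(-3, Rational(-6508, 3)) = Rational(-6517, 3) ≈ -2172.3)
q = Rational(-34579, 3) (q = Add(-9354, Rational(-6517, 3)) = Rational(-34579, 3) ≈ -11526.)
Mul(Add(Add(Mul(-16438, Pow(-4855, -1)), Mul(4115, Pow(q, -1))), 20199), Pow(Add(Mul(Add(1844, 22150), Pow(Add(-14361, -22640), -1)), Add(-24652, 22378)), -1)) = Mul(Add(Add(Mul(-16438, Pow(-4855, -1)), Mul(4115, Pow(Rational(-34579, 3), -1))), 20199), Pow(Add(Mul(Add(1844, 22150), Pow(Add(-14361, -22640), -1)), Add(-24652, 22378)), -1)) = Mul(Add(Add(Mul(-16438, Rational(-1, 4855)), Mul(4115, Rational(-3, 34579))), 20199), Pow(Add(Mul(23994, Pow(-37001, -1)), -2274), -1)) = Mul(Add(Add(Rational(16438, 4855), Rational(-12345, 34579)), 20199), Pow(Add(Mul(23994, Rational(-1, 37001)), -2274), -1)) = Mul(Add(Rational(508474627, 167881045), 20199), Pow(Add(Rational(-23994, 37001), -2274), -1)) = Mul(Rational(3391537702582, 167881045), Pow(Rational(-84164268, 37001), -1)) = Mul(Rational(3391537702582, 167881045), Rational(-37001, 84164268)) = Rational(-62745143266618291, 7064792631750030)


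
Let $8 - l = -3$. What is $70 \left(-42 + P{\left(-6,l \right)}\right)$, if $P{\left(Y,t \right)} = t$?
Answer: $-2170$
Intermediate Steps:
$l = 11$ ($l = 8 - -3 = 8 + 3 = 11$)
$70 \left(-42 + P{\left(-6,l \right)}\right) = 70 \left(-42 + 11\right) = 70 \left(-31\right) = -2170$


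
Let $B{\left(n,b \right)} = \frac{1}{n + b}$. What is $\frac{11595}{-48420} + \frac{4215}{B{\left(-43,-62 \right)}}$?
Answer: $- \frac{1428632873}{3228} \approx -4.4258 \cdot 10^{5}$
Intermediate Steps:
$B{\left(n,b \right)} = \frac{1}{b + n}$
$\frac{11595}{-48420} + \frac{4215}{B{\left(-43,-62 \right)}} = \frac{11595}{-48420} + \frac{4215}{\frac{1}{-62 - 43}} = 11595 \left(- \frac{1}{48420}\right) + \frac{4215}{\frac{1}{-105}} = - \frac{773}{3228} + \frac{4215}{- \frac{1}{105}} = - \frac{773}{3228} + 4215 \left(-105\right) = - \frac{773}{3228} - 442575 = - \frac{1428632873}{3228}$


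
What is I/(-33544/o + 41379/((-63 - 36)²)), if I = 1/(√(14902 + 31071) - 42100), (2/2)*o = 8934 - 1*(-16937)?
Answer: -237221029980/29214520806758819 - 28173519*√45973/146072604033794095 ≈ -8.1613e-6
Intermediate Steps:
o = 25871 (o = 8934 - 1*(-16937) = 8934 + 16937 = 25871)
I = 1/(-42100 + √45973) (I = 1/(√45973 - 42100) = 1/(-42100 + √45973) ≈ -2.3875e-5)
I/(-33544/o + 41379/((-63 - 36)²)) = (-42100/1772364027 - √45973/1772364027)/(-33544/25871 + 41379/((-63 - 36)²)) = (-42100/1772364027 - √45973/1772364027)/(-33544*1/25871 + 41379/((-99)²)) = (-42100/1772364027 - √45973/1772364027)/(-33544/25871 + 41379/9801) = (-42100/1772364027 - √45973/1772364027)/(-33544/25871 + 41379*(1/9801)) = (-42100/1772364027 - √45973/1772364027)/(-33544/25871 + 13793/3267) = (-42100/1772364027 - √45973/1772364027)/(247250455/84520557) = (-42100/1772364027 - √45973/1772364027)*(84520557/247250455) = -237221029980/29214520806758819 - 28173519*√45973/146072604033794095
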